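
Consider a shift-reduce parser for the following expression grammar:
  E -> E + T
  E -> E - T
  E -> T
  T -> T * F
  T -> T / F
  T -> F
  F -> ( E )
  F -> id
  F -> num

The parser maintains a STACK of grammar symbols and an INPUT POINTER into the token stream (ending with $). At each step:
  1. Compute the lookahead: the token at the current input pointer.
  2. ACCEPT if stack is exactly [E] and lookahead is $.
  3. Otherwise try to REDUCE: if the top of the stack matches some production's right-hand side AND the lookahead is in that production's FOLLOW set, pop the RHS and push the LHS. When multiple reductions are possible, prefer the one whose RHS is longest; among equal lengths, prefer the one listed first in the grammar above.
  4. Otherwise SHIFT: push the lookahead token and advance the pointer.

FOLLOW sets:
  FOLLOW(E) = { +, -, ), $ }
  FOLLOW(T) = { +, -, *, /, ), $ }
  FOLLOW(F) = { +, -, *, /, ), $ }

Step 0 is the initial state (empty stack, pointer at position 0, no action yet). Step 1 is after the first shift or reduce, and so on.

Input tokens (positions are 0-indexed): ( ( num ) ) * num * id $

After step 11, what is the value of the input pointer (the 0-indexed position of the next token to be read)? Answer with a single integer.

Step 1: shift (. Stack=[(] ptr=1 lookahead=( remaining=[( num ) ) * num * id $]
Step 2: shift (. Stack=[( (] ptr=2 lookahead=num remaining=[num ) ) * num * id $]
Step 3: shift num. Stack=[( ( num] ptr=3 lookahead=) remaining=[) ) * num * id $]
Step 4: reduce F->num. Stack=[( ( F] ptr=3 lookahead=) remaining=[) ) * num * id $]
Step 5: reduce T->F. Stack=[( ( T] ptr=3 lookahead=) remaining=[) ) * num * id $]
Step 6: reduce E->T. Stack=[( ( E] ptr=3 lookahead=) remaining=[) ) * num * id $]
Step 7: shift ). Stack=[( ( E )] ptr=4 lookahead=) remaining=[) * num * id $]
Step 8: reduce F->( E ). Stack=[( F] ptr=4 lookahead=) remaining=[) * num * id $]
Step 9: reduce T->F. Stack=[( T] ptr=4 lookahead=) remaining=[) * num * id $]
Step 10: reduce E->T. Stack=[( E] ptr=4 lookahead=) remaining=[) * num * id $]
Step 11: shift ). Stack=[( E )] ptr=5 lookahead=* remaining=[* num * id $]

Answer: 5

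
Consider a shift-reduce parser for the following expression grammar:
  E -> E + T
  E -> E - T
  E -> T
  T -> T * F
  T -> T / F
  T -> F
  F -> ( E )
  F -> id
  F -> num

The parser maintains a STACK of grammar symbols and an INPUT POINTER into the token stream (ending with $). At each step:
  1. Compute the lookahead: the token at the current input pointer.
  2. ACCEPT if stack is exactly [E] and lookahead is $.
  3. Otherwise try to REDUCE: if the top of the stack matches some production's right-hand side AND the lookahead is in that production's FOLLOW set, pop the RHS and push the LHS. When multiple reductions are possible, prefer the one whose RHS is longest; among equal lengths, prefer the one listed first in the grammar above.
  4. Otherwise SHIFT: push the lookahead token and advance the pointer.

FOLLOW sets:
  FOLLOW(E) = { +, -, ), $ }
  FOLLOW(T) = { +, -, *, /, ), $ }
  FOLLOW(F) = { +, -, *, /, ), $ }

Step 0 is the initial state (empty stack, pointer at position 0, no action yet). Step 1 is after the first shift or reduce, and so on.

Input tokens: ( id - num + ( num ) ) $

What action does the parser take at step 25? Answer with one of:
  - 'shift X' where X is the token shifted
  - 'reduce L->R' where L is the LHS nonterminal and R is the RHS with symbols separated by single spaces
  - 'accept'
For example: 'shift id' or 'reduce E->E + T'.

Step 1: shift (. Stack=[(] ptr=1 lookahead=id remaining=[id - num + ( num ) ) $]
Step 2: shift id. Stack=[( id] ptr=2 lookahead=- remaining=[- num + ( num ) ) $]
Step 3: reduce F->id. Stack=[( F] ptr=2 lookahead=- remaining=[- num + ( num ) ) $]
Step 4: reduce T->F. Stack=[( T] ptr=2 lookahead=- remaining=[- num + ( num ) ) $]
Step 5: reduce E->T. Stack=[( E] ptr=2 lookahead=- remaining=[- num + ( num ) ) $]
Step 6: shift -. Stack=[( E -] ptr=3 lookahead=num remaining=[num + ( num ) ) $]
Step 7: shift num. Stack=[( E - num] ptr=4 lookahead=+ remaining=[+ ( num ) ) $]
Step 8: reduce F->num. Stack=[( E - F] ptr=4 lookahead=+ remaining=[+ ( num ) ) $]
Step 9: reduce T->F. Stack=[( E - T] ptr=4 lookahead=+ remaining=[+ ( num ) ) $]
Step 10: reduce E->E - T. Stack=[( E] ptr=4 lookahead=+ remaining=[+ ( num ) ) $]
Step 11: shift +. Stack=[( E +] ptr=5 lookahead=( remaining=[( num ) ) $]
Step 12: shift (. Stack=[( E + (] ptr=6 lookahead=num remaining=[num ) ) $]
Step 13: shift num. Stack=[( E + ( num] ptr=7 lookahead=) remaining=[) ) $]
Step 14: reduce F->num. Stack=[( E + ( F] ptr=7 lookahead=) remaining=[) ) $]
Step 15: reduce T->F. Stack=[( E + ( T] ptr=7 lookahead=) remaining=[) ) $]
Step 16: reduce E->T. Stack=[( E + ( E] ptr=7 lookahead=) remaining=[) ) $]
Step 17: shift ). Stack=[( E + ( E )] ptr=8 lookahead=) remaining=[) $]
Step 18: reduce F->( E ). Stack=[( E + F] ptr=8 lookahead=) remaining=[) $]
Step 19: reduce T->F. Stack=[( E + T] ptr=8 lookahead=) remaining=[) $]
Step 20: reduce E->E + T. Stack=[( E] ptr=8 lookahead=) remaining=[) $]
Step 21: shift ). Stack=[( E )] ptr=9 lookahead=$ remaining=[$]
Step 22: reduce F->( E ). Stack=[F] ptr=9 lookahead=$ remaining=[$]
Step 23: reduce T->F. Stack=[T] ptr=9 lookahead=$ remaining=[$]
Step 24: reduce E->T. Stack=[E] ptr=9 lookahead=$ remaining=[$]
Step 25: accept. Stack=[E] ptr=9 lookahead=$ remaining=[$]

Answer: accept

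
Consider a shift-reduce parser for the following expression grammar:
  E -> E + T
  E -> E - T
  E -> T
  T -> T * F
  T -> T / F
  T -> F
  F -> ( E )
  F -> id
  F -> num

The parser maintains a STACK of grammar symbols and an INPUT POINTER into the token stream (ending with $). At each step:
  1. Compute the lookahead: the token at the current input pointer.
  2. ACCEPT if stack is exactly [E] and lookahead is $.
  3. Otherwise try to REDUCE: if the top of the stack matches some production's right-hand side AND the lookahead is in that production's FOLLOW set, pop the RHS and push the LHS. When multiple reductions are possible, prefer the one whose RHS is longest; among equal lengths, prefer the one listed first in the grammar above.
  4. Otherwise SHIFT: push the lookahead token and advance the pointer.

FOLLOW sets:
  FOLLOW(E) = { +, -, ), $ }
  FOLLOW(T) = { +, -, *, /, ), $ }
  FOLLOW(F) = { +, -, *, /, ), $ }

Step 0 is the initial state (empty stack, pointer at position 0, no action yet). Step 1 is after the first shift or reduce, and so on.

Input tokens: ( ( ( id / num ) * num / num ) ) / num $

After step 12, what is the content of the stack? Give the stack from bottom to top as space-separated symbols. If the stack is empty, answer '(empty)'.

Answer: ( ( ( E )

Derivation:
Step 1: shift (. Stack=[(] ptr=1 lookahead=( remaining=[( ( id / num ) * num / num ) ) / num $]
Step 2: shift (. Stack=[( (] ptr=2 lookahead=( remaining=[( id / num ) * num / num ) ) / num $]
Step 3: shift (. Stack=[( ( (] ptr=3 lookahead=id remaining=[id / num ) * num / num ) ) / num $]
Step 4: shift id. Stack=[( ( ( id] ptr=4 lookahead=/ remaining=[/ num ) * num / num ) ) / num $]
Step 5: reduce F->id. Stack=[( ( ( F] ptr=4 lookahead=/ remaining=[/ num ) * num / num ) ) / num $]
Step 6: reduce T->F. Stack=[( ( ( T] ptr=4 lookahead=/ remaining=[/ num ) * num / num ) ) / num $]
Step 7: shift /. Stack=[( ( ( T /] ptr=5 lookahead=num remaining=[num ) * num / num ) ) / num $]
Step 8: shift num. Stack=[( ( ( T / num] ptr=6 lookahead=) remaining=[) * num / num ) ) / num $]
Step 9: reduce F->num. Stack=[( ( ( T / F] ptr=6 lookahead=) remaining=[) * num / num ) ) / num $]
Step 10: reduce T->T / F. Stack=[( ( ( T] ptr=6 lookahead=) remaining=[) * num / num ) ) / num $]
Step 11: reduce E->T. Stack=[( ( ( E] ptr=6 lookahead=) remaining=[) * num / num ) ) / num $]
Step 12: shift ). Stack=[( ( ( E )] ptr=7 lookahead=* remaining=[* num / num ) ) / num $]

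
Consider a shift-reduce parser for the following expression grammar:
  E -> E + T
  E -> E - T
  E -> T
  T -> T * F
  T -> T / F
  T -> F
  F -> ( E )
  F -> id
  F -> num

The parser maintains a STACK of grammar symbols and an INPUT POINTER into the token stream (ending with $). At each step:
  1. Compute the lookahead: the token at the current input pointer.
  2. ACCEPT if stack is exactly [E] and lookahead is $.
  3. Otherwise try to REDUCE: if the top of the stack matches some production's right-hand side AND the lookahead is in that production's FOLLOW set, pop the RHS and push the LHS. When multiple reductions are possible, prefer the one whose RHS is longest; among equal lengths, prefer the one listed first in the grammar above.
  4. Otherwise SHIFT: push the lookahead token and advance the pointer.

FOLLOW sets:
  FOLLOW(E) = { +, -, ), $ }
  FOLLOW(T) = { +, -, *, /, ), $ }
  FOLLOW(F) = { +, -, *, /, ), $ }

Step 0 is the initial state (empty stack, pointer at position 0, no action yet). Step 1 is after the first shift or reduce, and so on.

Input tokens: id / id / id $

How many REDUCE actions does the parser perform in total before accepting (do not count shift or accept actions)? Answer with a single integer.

Step 1: shift id. Stack=[id] ptr=1 lookahead=/ remaining=[/ id / id $]
Step 2: reduce F->id. Stack=[F] ptr=1 lookahead=/ remaining=[/ id / id $]
Step 3: reduce T->F. Stack=[T] ptr=1 lookahead=/ remaining=[/ id / id $]
Step 4: shift /. Stack=[T /] ptr=2 lookahead=id remaining=[id / id $]
Step 5: shift id. Stack=[T / id] ptr=3 lookahead=/ remaining=[/ id $]
Step 6: reduce F->id. Stack=[T / F] ptr=3 lookahead=/ remaining=[/ id $]
Step 7: reduce T->T / F. Stack=[T] ptr=3 lookahead=/ remaining=[/ id $]
Step 8: shift /. Stack=[T /] ptr=4 lookahead=id remaining=[id $]
Step 9: shift id. Stack=[T / id] ptr=5 lookahead=$ remaining=[$]
Step 10: reduce F->id. Stack=[T / F] ptr=5 lookahead=$ remaining=[$]
Step 11: reduce T->T / F. Stack=[T] ptr=5 lookahead=$ remaining=[$]
Step 12: reduce E->T. Stack=[E] ptr=5 lookahead=$ remaining=[$]
Step 13: accept. Stack=[E] ptr=5 lookahead=$ remaining=[$]

Answer: 7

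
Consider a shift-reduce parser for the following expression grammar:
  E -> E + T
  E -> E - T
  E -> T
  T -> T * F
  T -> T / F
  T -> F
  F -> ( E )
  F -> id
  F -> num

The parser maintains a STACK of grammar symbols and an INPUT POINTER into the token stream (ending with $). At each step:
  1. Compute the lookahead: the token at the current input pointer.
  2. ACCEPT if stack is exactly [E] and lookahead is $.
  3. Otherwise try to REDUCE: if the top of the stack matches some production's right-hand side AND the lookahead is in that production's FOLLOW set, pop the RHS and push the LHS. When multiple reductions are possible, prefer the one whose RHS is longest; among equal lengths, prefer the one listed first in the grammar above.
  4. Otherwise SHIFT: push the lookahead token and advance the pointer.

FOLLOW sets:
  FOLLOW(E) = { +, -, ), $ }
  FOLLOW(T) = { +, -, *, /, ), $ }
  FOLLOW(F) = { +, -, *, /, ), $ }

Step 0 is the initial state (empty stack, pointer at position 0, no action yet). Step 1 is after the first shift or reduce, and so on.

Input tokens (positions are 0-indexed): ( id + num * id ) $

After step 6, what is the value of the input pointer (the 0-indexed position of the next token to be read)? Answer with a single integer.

Step 1: shift (. Stack=[(] ptr=1 lookahead=id remaining=[id + num * id ) $]
Step 2: shift id. Stack=[( id] ptr=2 lookahead=+ remaining=[+ num * id ) $]
Step 3: reduce F->id. Stack=[( F] ptr=2 lookahead=+ remaining=[+ num * id ) $]
Step 4: reduce T->F. Stack=[( T] ptr=2 lookahead=+ remaining=[+ num * id ) $]
Step 5: reduce E->T. Stack=[( E] ptr=2 lookahead=+ remaining=[+ num * id ) $]
Step 6: shift +. Stack=[( E +] ptr=3 lookahead=num remaining=[num * id ) $]

Answer: 3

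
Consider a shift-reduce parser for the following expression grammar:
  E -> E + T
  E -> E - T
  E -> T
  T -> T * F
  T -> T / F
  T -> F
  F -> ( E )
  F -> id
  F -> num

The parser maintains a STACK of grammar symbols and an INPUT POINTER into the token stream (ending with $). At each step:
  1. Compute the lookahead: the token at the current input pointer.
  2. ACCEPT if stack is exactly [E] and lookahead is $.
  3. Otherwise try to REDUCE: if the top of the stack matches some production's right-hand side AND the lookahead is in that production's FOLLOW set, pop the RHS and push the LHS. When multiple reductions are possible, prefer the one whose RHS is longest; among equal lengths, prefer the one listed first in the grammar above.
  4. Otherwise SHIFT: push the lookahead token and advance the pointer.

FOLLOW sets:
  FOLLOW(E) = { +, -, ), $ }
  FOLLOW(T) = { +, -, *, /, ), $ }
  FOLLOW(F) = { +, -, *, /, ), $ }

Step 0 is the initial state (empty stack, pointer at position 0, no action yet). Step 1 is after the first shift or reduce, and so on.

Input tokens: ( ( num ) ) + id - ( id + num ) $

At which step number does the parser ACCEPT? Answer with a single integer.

Answer: 35

Derivation:
Step 1: shift (. Stack=[(] ptr=1 lookahead=( remaining=[( num ) ) + id - ( id + num ) $]
Step 2: shift (. Stack=[( (] ptr=2 lookahead=num remaining=[num ) ) + id - ( id + num ) $]
Step 3: shift num. Stack=[( ( num] ptr=3 lookahead=) remaining=[) ) + id - ( id + num ) $]
Step 4: reduce F->num. Stack=[( ( F] ptr=3 lookahead=) remaining=[) ) + id - ( id + num ) $]
Step 5: reduce T->F. Stack=[( ( T] ptr=3 lookahead=) remaining=[) ) + id - ( id + num ) $]
Step 6: reduce E->T. Stack=[( ( E] ptr=3 lookahead=) remaining=[) ) + id - ( id + num ) $]
Step 7: shift ). Stack=[( ( E )] ptr=4 lookahead=) remaining=[) + id - ( id + num ) $]
Step 8: reduce F->( E ). Stack=[( F] ptr=4 lookahead=) remaining=[) + id - ( id + num ) $]
Step 9: reduce T->F. Stack=[( T] ptr=4 lookahead=) remaining=[) + id - ( id + num ) $]
Step 10: reduce E->T. Stack=[( E] ptr=4 lookahead=) remaining=[) + id - ( id + num ) $]
Step 11: shift ). Stack=[( E )] ptr=5 lookahead=+ remaining=[+ id - ( id + num ) $]
Step 12: reduce F->( E ). Stack=[F] ptr=5 lookahead=+ remaining=[+ id - ( id + num ) $]
Step 13: reduce T->F. Stack=[T] ptr=5 lookahead=+ remaining=[+ id - ( id + num ) $]
Step 14: reduce E->T. Stack=[E] ptr=5 lookahead=+ remaining=[+ id - ( id + num ) $]
Step 15: shift +. Stack=[E +] ptr=6 lookahead=id remaining=[id - ( id + num ) $]
Step 16: shift id. Stack=[E + id] ptr=7 lookahead=- remaining=[- ( id + num ) $]
Step 17: reduce F->id. Stack=[E + F] ptr=7 lookahead=- remaining=[- ( id + num ) $]
Step 18: reduce T->F. Stack=[E + T] ptr=7 lookahead=- remaining=[- ( id + num ) $]
Step 19: reduce E->E + T. Stack=[E] ptr=7 lookahead=- remaining=[- ( id + num ) $]
Step 20: shift -. Stack=[E -] ptr=8 lookahead=( remaining=[( id + num ) $]
Step 21: shift (. Stack=[E - (] ptr=9 lookahead=id remaining=[id + num ) $]
Step 22: shift id. Stack=[E - ( id] ptr=10 lookahead=+ remaining=[+ num ) $]
Step 23: reduce F->id. Stack=[E - ( F] ptr=10 lookahead=+ remaining=[+ num ) $]
Step 24: reduce T->F. Stack=[E - ( T] ptr=10 lookahead=+ remaining=[+ num ) $]
Step 25: reduce E->T. Stack=[E - ( E] ptr=10 lookahead=+ remaining=[+ num ) $]
Step 26: shift +. Stack=[E - ( E +] ptr=11 lookahead=num remaining=[num ) $]
Step 27: shift num. Stack=[E - ( E + num] ptr=12 lookahead=) remaining=[) $]
Step 28: reduce F->num. Stack=[E - ( E + F] ptr=12 lookahead=) remaining=[) $]
Step 29: reduce T->F. Stack=[E - ( E + T] ptr=12 lookahead=) remaining=[) $]
Step 30: reduce E->E + T. Stack=[E - ( E] ptr=12 lookahead=) remaining=[) $]
Step 31: shift ). Stack=[E - ( E )] ptr=13 lookahead=$ remaining=[$]
Step 32: reduce F->( E ). Stack=[E - F] ptr=13 lookahead=$ remaining=[$]
Step 33: reduce T->F. Stack=[E - T] ptr=13 lookahead=$ remaining=[$]
Step 34: reduce E->E - T. Stack=[E] ptr=13 lookahead=$ remaining=[$]
Step 35: accept. Stack=[E] ptr=13 lookahead=$ remaining=[$]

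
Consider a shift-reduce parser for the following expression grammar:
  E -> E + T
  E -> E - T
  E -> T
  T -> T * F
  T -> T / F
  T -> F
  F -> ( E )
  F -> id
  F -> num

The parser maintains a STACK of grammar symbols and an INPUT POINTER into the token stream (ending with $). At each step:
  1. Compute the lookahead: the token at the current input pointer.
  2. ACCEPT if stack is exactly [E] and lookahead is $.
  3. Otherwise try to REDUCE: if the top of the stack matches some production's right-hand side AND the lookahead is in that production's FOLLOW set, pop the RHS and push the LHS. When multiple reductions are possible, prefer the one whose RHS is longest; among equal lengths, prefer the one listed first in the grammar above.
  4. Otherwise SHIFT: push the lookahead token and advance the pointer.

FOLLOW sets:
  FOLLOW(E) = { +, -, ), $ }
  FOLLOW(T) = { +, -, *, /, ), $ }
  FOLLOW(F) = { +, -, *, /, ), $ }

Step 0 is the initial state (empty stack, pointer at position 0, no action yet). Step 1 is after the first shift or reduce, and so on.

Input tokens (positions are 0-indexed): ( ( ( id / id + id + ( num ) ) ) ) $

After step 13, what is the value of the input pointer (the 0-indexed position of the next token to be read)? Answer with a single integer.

Step 1: shift (. Stack=[(] ptr=1 lookahead=( remaining=[( ( id / id + id + ( num ) ) ) ) $]
Step 2: shift (. Stack=[( (] ptr=2 lookahead=( remaining=[( id / id + id + ( num ) ) ) ) $]
Step 3: shift (. Stack=[( ( (] ptr=3 lookahead=id remaining=[id / id + id + ( num ) ) ) ) $]
Step 4: shift id. Stack=[( ( ( id] ptr=4 lookahead=/ remaining=[/ id + id + ( num ) ) ) ) $]
Step 5: reduce F->id. Stack=[( ( ( F] ptr=4 lookahead=/ remaining=[/ id + id + ( num ) ) ) ) $]
Step 6: reduce T->F. Stack=[( ( ( T] ptr=4 lookahead=/ remaining=[/ id + id + ( num ) ) ) ) $]
Step 7: shift /. Stack=[( ( ( T /] ptr=5 lookahead=id remaining=[id + id + ( num ) ) ) ) $]
Step 8: shift id. Stack=[( ( ( T / id] ptr=6 lookahead=+ remaining=[+ id + ( num ) ) ) ) $]
Step 9: reduce F->id. Stack=[( ( ( T / F] ptr=6 lookahead=+ remaining=[+ id + ( num ) ) ) ) $]
Step 10: reduce T->T / F. Stack=[( ( ( T] ptr=6 lookahead=+ remaining=[+ id + ( num ) ) ) ) $]
Step 11: reduce E->T. Stack=[( ( ( E] ptr=6 lookahead=+ remaining=[+ id + ( num ) ) ) ) $]
Step 12: shift +. Stack=[( ( ( E +] ptr=7 lookahead=id remaining=[id + ( num ) ) ) ) $]
Step 13: shift id. Stack=[( ( ( E + id] ptr=8 lookahead=+ remaining=[+ ( num ) ) ) ) $]

Answer: 8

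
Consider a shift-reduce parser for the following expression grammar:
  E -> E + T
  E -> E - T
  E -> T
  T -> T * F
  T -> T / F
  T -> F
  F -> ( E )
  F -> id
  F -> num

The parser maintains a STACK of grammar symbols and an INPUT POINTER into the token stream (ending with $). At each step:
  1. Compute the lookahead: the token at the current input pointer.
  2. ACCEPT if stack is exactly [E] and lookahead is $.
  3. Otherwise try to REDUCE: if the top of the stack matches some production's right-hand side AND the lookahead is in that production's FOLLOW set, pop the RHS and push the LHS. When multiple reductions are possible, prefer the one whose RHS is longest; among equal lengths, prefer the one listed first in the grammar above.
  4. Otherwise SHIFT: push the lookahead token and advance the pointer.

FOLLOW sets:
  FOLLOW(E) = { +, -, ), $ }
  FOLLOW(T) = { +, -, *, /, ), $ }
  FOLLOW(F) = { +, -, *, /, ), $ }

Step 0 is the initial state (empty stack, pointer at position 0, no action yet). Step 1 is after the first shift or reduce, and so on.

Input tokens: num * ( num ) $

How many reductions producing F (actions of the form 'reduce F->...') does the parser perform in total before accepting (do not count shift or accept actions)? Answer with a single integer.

Step 1: shift num. Stack=[num] ptr=1 lookahead=* remaining=[* ( num ) $]
Step 2: reduce F->num. Stack=[F] ptr=1 lookahead=* remaining=[* ( num ) $]
Step 3: reduce T->F. Stack=[T] ptr=1 lookahead=* remaining=[* ( num ) $]
Step 4: shift *. Stack=[T *] ptr=2 lookahead=( remaining=[( num ) $]
Step 5: shift (. Stack=[T * (] ptr=3 lookahead=num remaining=[num ) $]
Step 6: shift num. Stack=[T * ( num] ptr=4 lookahead=) remaining=[) $]
Step 7: reduce F->num. Stack=[T * ( F] ptr=4 lookahead=) remaining=[) $]
Step 8: reduce T->F. Stack=[T * ( T] ptr=4 lookahead=) remaining=[) $]
Step 9: reduce E->T. Stack=[T * ( E] ptr=4 lookahead=) remaining=[) $]
Step 10: shift ). Stack=[T * ( E )] ptr=5 lookahead=$ remaining=[$]
Step 11: reduce F->( E ). Stack=[T * F] ptr=5 lookahead=$ remaining=[$]
Step 12: reduce T->T * F. Stack=[T] ptr=5 lookahead=$ remaining=[$]
Step 13: reduce E->T. Stack=[E] ptr=5 lookahead=$ remaining=[$]
Step 14: accept. Stack=[E] ptr=5 lookahead=$ remaining=[$]

Answer: 3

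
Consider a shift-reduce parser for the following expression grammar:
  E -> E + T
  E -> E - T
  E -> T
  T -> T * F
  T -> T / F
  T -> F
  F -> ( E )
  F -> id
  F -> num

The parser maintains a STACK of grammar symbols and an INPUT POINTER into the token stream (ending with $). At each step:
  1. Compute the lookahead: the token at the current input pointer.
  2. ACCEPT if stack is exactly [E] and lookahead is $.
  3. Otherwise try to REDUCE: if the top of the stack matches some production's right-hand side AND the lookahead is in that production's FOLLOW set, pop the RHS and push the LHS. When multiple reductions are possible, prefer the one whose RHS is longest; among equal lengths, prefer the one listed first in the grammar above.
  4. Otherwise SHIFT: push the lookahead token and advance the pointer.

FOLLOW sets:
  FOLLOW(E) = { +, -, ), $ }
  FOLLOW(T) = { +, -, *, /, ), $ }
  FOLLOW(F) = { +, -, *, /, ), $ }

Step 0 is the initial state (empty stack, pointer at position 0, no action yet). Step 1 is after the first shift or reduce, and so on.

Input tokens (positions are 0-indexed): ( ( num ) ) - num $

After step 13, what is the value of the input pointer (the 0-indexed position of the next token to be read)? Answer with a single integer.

Answer: 5

Derivation:
Step 1: shift (. Stack=[(] ptr=1 lookahead=( remaining=[( num ) ) - num $]
Step 2: shift (. Stack=[( (] ptr=2 lookahead=num remaining=[num ) ) - num $]
Step 3: shift num. Stack=[( ( num] ptr=3 lookahead=) remaining=[) ) - num $]
Step 4: reduce F->num. Stack=[( ( F] ptr=3 lookahead=) remaining=[) ) - num $]
Step 5: reduce T->F. Stack=[( ( T] ptr=3 lookahead=) remaining=[) ) - num $]
Step 6: reduce E->T. Stack=[( ( E] ptr=3 lookahead=) remaining=[) ) - num $]
Step 7: shift ). Stack=[( ( E )] ptr=4 lookahead=) remaining=[) - num $]
Step 8: reduce F->( E ). Stack=[( F] ptr=4 lookahead=) remaining=[) - num $]
Step 9: reduce T->F. Stack=[( T] ptr=4 lookahead=) remaining=[) - num $]
Step 10: reduce E->T. Stack=[( E] ptr=4 lookahead=) remaining=[) - num $]
Step 11: shift ). Stack=[( E )] ptr=5 lookahead=- remaining=[- num $]
Step 12: reduce F->( E ). Stack=[F] ptr=5 lookahead=- remaining=[- num $]
Step 13: reduce T->F. Stack=[T] ptr=5 lookahead=- remaining=[- num $]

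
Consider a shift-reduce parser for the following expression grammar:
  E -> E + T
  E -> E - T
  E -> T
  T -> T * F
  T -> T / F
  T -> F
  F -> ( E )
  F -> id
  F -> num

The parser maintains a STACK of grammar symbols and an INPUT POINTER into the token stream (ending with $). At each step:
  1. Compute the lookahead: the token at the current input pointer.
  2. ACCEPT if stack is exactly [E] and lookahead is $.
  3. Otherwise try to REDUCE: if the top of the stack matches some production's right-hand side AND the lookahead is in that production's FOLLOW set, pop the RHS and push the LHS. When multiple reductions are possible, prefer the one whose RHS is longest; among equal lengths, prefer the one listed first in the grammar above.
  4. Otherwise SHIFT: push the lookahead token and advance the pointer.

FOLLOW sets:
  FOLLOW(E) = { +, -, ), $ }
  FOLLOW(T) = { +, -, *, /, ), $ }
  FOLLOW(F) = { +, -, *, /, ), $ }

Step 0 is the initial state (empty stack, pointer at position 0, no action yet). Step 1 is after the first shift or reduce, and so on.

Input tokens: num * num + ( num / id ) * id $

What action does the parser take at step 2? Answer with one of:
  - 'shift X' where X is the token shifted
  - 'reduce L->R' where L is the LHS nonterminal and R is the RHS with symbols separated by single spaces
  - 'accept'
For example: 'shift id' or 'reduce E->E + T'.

Answer: reduce F->num

Derivation:
Step 1: shift num. Stack=[num] ptr=1 lookahead=* remaining=[* num + ( num / id ) * id $]
Step 2: reduce F->num. Stack=[F] ptr=1 lookahead=* remaining=[* num + ( num / id ) * id $]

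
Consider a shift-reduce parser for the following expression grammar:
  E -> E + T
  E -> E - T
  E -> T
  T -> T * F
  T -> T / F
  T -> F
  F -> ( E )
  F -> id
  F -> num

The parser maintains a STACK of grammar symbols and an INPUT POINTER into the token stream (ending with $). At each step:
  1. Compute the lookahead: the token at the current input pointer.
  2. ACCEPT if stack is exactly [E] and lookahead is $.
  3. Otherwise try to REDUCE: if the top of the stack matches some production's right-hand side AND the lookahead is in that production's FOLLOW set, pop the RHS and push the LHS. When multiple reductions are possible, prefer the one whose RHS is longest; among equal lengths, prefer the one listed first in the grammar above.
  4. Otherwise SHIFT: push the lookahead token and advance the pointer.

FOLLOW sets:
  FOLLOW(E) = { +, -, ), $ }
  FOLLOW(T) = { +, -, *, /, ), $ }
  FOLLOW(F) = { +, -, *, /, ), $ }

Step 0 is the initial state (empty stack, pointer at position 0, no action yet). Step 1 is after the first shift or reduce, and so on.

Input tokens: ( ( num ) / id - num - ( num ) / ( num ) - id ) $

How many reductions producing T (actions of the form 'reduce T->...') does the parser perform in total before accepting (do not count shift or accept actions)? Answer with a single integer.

Step 1: shift (. Stack=[(] ptr=1 lookahead=( remaining=[( num ) / id - num - ( num ) / ( num ) - id ) $]
Step 2: shift (. Stack=[( (] ptr=2 lookahead=num remaining=[num ) / id - num - ( num ) / ( num ) - id ) $]
Step 3: shift num. Stack=[( ( num] ptr=3 lookahead=) remaining=[) / id - num - ( num ) / ( num ) - id ) $]
Step 4: reduce F->num. Stack=[( ( F] ptr=3 lookahead=) remaining=[) / id - num - ( num ) / ( num ) - id ) $]
Step 5: reduce T->F. Stack=[( ( T] ptr=3 lookahead=) remaining=[) / id - num - ( num ) / ( num ) - id ) $]
Step 6: reduce E->T. Stack=[( ( E] ptr=3 lookahead=) remaining=[) / id - num - ( num ) / ( num ) - id ) $]
Step 7: shift ). Stack=[( ( E )] ptr=4 lookahead=/ remaining=[/ id - num - ( num ) / ( num ) - id ) $]
Step 8: reduce F->( E ). Stack=[( F] ptr=4 lookahead=/ remaining=[/ id - num - ( num ) / ( num ) - id ) $]
Step 9: reduce T->F. Stack=[( T] ptr=4 lookahead=/ remaining=[/ id - num - ( num ) / ( num ) - id ) $]
Step 10: shift /. Stack=[( T /] ptr=5 lookahead=id remaining=[id - num - ( num ) / ( num ) - id ) $]
Step 11: shift id. Stack=[( T / id] ptr=6 lookahead=- remaining=[- num - ( num ) / ( num ) - id ) $]
Step 12: reduce F->id. Stack=[( T / F] ptr=6 lookahead=- remaining=[- num - ( num ) / ( num ) - id ) $]
Step 13: reduce T->T / F. Stack=[( T] ptr=6 lookahead=- remaining=[- num - ( num ) / ( num ) - id ) $]
Step 14: reduce E->T. Stack=[( E] ptr=6 lookahead=- remaining=[- num - ( num ) / ( num ) - id ) $]
Step 15: shift -. Stack=[( E -] ptr=7 lookahead=num remaining=[num - ( num ) / ( num ) - id ) $]
Step 16: shift num. Stack=[( E - num] ptr=8 lookahead=- remaining=[- ( num ) / ( num ) - id ) $]
Step 17: reduce F->num. Stack=[( E - F] ptr=8 lookahead=- remaining=[- ( num ) / ( num ) - id ) $]
Step 18: reduce T->F. Stack=[( E - T] ptr=8 lookahead=- remaining=[- ( num ) / ( num ) - id ) $]
Step 19: reduce E->E - T. Stack=[( E] ptr=8 lookahead=- remaining=[- ( num ) / ( num ) - id ) $]
Step 20: shift -. Stack=[( E -] ptr=9 lookahead=( remaining=[( num ) / ( num ) - id ) $]
Step 21: shift (. Stack=[( E - (] ptr=10 lookahead=num remaining=[num ) / ( num ) - id ) $]
Step 22: shift num. Stack=[( E - ( num] ptr=11 lookahead=) remaining=[) / ( num ) - id ) $]
Step 23: reduce F->num. Stack=[( E - ( F] ptr=11 lookahead=) remaining=[) / ( num ) - id ) $]
Step 24: reduce T->F. Stack=[( E - ( T] ptr=11 lookahead=) remaining=[) / ( num ) - id ) $]
Step 25: reduce E->T. Stack=[( E - ( E] ptr=11 lookahead=) remaining=[) / ( num ) - id ) $]
Step 26: shift ). Stack=[( E - ( E )] ptr=12 lookahead=/ remaining=[/ ( num ) - id ) $]
Step 27: reduce F->( E ). Stack=[( E - F] ptr=12 lookahead=/ remaining=[/ ( num ) - id ) $]
Step 28: reduce T->F. Stack=[( E - T] ptr=12 lookahead=/ remaining=[/ ( num ) - id ) $]
Step 29: shift /. Stack=[( E - T /] ptr=13 lookahead=( remaining=[( num ) - id ) $]
Step 30: shift (. Stack=[( E - T / (] ptr=14 lookahead=num remaining=[num ) - id ) $]
Step 31: shift num. Stack=[( E - T / ( num] ptr=15 lookahead=) remaining=[) - id ) $]
Step 32: reduce F->num. Stack=[( E - T / ( F] ptr=15 lookahead=) remaining=[) - id ) $]
Step 33: reduce T->F. Stack=[( E - T / ( T] ptr=15 lookahead=) remaining=[) - id ) $]
Step 34: reduce E->T. Stack=[( E - T / ( E] ptr=15 lookahead=) remaining=[) - id ) $]
Step 35: shift ). Stack=[( E - T / ( E )] ptr=16 lookahead=- remaining=[- id ) $]
Step 36: reduce F->( E ). Stack=[( E - T / F] ptr=16 lookahead=- remaining=[- id ) $]
Step 37: reduce T->T / F. Stack=[( E - T] ptr=16 lookahead=- remaining=[- id ) $]
Step 38: reduce E->E - T. Stack=[( E] ptr=16 lookahead=- remaining=[- id ) $]
Step 39: shift -. Stack=[( E -] ptr=17 lookahead=id remaining=[id ) $]
Step 40: shift id. Stack=[( E - id] ptr=18 lookahead=) remaining=[) $]
Step 41: reduce F->id. Stack=[( E - F] ptr=18 lookahead=) remaining=[) $]
Step 42: reduce T->F. Stack=[( E - T] ptr=18 lookahead=) remaining=[) $]
Step 43: reduce E->E - T. Stack=[( E] ptr=18 lookahead=) remaining=[) $]
Step 44: shift ). Stack=[( E )] ptr=19 lookahead=$ remaining=[$]
Step 45: reduce F->( E ). Stack=[F] ptr=19 lookahead=$ remaining=[$]
Step 46: reduce T->F. Stack=[T] ptr=19 lookahead=$ remaining=[$]
Step 47: reduce E->T. Stack=[E] ptr=19 lookahead=$ remaining=[$]
Step 48: accept. Stack=[E] ptr=19 lookahead=$ remaining=[$]

Answer: 10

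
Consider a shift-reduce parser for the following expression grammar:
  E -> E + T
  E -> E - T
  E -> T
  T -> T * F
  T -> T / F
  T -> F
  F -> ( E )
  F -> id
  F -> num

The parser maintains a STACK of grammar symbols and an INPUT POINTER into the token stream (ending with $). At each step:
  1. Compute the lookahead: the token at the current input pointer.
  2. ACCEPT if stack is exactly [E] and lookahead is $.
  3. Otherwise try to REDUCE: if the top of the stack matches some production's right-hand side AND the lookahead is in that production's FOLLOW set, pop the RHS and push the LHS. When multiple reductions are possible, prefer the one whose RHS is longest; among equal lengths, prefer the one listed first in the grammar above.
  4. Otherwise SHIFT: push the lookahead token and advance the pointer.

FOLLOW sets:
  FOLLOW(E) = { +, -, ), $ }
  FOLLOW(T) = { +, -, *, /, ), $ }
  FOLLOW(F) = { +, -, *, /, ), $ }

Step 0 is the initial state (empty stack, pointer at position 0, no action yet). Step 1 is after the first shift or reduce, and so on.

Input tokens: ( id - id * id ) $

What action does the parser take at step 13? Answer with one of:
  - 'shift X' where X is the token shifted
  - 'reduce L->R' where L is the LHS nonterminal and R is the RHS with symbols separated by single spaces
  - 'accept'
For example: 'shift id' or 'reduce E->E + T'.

Step 1: shift (. Stack=[(] ptr=1 lookahead=id remaining=[id - id * id ) $]
Step 2: shift id. Stack=[( id] ptr=2 lookahead=- remaining=[- id * id ) $]
Step 3: reduce F->id. Stack=[( F] ptr=2 lookahead=- remaining=[- id * id ) $]
Step 4: reduce T->F. Stack=[( T] ptr=2 lookahead=- remaining=[- id * id ) $]
Step 5: reduce E->T. Stack=[( E] ptr=2 lookahead=- remaining=[- id * id ) $]
Step 6: shift -. Stack=[( E -] ptr=3 lookahead=id remaining=[id * id ) $]
Step 7: shift id. Stack=[( E - id] ptr=4 lookahead=* remaining=[* id ) $]
Step 8: reduce F->id. Stack=[( E - F] ptr=4 lookahead=* remaining=[* id ) $]
Step 9: reduce T->F. Stack=[( E - T] ptr=4 lookahead=* remaining=[* id ) $]
Step 10: shift *. Stack=[( E - T *] ptr=5 lookahead=id remaining=[id ) $]
Step 11: shift id. Stack=[( E - T * id] ptr=6 lookahead=) remaining=[) $]
Step 12: reduce F->id. Stack=[( E - T * F] ptr=6 lookahead=) remaining=[) $]
Step 13: reduce T->T * F. Stack=[( E - T] ptr=6 lookahead=) remaining=[) $]

Answer: reduce T->T * F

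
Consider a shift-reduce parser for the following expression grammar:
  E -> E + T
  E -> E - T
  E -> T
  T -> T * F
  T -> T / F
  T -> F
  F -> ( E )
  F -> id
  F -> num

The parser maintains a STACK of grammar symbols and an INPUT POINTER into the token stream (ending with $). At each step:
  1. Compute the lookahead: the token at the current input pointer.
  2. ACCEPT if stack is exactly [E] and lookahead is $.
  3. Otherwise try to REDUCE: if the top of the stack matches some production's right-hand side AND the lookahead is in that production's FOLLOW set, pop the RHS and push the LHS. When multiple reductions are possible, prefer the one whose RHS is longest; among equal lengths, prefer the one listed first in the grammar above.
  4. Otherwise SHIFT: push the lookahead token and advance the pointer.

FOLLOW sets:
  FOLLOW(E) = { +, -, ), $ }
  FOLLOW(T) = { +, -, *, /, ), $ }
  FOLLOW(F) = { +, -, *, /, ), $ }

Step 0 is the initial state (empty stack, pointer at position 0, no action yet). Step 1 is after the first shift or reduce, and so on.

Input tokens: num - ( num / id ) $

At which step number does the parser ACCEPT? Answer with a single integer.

Answer: 19

Derivation:
Step 1: shift num. Stack=[num] ptr=1 lookahead=- remaining=[- ( num / id ) $]
Step 2: reduce F->num. Stack=[F] ptr=1 lookahead=- remaining=[- ( num / id ) $]
Step 3: reduce T->F. Stack=[T] ptr=1 lookahead=- remaining=[- ( num / id ) $]
Step 4: reduce E->T. Stack=[E] ptr=1 lookahead=- remaining=[- ( num / id ) $]
Step 5: shift -. Stack=[E -] ptr=2 lookahead=( remaining=[( num / id ) $]
Step 6: shift (. Stack=[E - (] ptr=3 lookahead=num remaining=[num / id ) $]
Step 7: shift num. Stack=[E - ( num] ptr=4 lookahead=/ remaining=[/ id ) $]
Step 8: reduce F->num. Stack=[E - ( F] ptr=4 lookahead=/ remaining=[/ id ) $]
Step 9: reduce T->F. Stack=[E - ( T] ptr=4 lookahead=/ remaining=[/ id ) $]
Step 10: shift /. Stack=[E - ( T /] ptr=5 lookahead=id remaining=[id ) $]
Step 11: shift id. Stack=[E - ( T / id] ptr=6 lookahead=) remaining=[) $]
Step 12: reduce F->id. Stack=[E - ( T / F] ptr=6 lookahead=) remaining=[) $]
Step 13: reduce T->T / F. Stack=[E - ( T] ptr=6 lookahead=) remaining=[) $]
Step 14: reduce E->T. Stack=[E - ( E] ptr=6 lookahead=) remaining=[) $]
Step 15: shift ). Stack=[E - ( E )] ptr=7 lookahead=$ remaining=[$]
Step 16: reduce F->( E ). Stack=[E - F] ptr=7 lookahead=$ remaining=[$]
Step 17: reduce T->F. Stack=[E - T] ptr=7 lookahead=$ remaining=[$]
Step 18: reduce E->E - T. Stack=[E] ptr=7 lookahead=$ remaining=[$]
Step 19: accept. Stack=[E] ptr=7 lookahead=$ remaining=[$]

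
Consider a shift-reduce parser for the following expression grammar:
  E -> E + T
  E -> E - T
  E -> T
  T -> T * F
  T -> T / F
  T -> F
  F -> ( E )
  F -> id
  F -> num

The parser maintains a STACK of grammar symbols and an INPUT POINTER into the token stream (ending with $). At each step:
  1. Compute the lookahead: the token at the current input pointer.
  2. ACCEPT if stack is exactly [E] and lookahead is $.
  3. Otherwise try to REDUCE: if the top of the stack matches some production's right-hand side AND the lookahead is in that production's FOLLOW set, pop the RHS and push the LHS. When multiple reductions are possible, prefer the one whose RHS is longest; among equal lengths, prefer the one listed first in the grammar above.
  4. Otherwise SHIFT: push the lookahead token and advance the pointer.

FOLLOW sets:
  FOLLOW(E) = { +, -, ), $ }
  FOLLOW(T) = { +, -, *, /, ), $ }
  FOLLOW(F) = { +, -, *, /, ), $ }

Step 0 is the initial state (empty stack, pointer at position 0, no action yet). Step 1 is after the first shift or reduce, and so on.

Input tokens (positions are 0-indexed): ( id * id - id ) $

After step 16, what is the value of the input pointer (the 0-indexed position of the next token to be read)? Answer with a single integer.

Step 1: shift (. Stack=[(] ptr=1 lookahead=id remaining=[id * id - id ) $]
Step 2: shift id. Stack=[( id] ptr=2 lookahead=* remaining=[* id - id ) $]
Step 3: reduce F->id. Stack=[( F] ptr=2 lookahead=* remaining=[* id - id ) $]
Step 4: reduce T->F. Stack=[( T] ptr=2 lookahead=* remaining=[* id - id ) $]
Step 5: shift *. Stack=[( T *] ptr=3 lookahead=id remaining=[id - id ) $]
Step 6: shift id. Stack=[( T * id] ptr=4 lookahead=- remaining=[- id ) $]
Step 7: reduce F->id. Stack=[( T * F] ptr=4 lookahead=- remaining=[- id ) $]
Step 8: reduce T->T * F. Stack=[( T] ptr=4 lookahead=- remaining=[- id ) $]
Step 9: reduce E->T. Stack=[( E] ptr=4 lookahead=- remaining=[- id ) $]
Step 10: shift -. Stack=[( E -] ptr=5 lookahead=id remaining=[id ) $]
Step 11: shift id. Stack=[( E - id] ptr=6 lookahead=) remaining=[) $]
Step 12: reduce F->id. Stack=[( E - F] ptr=6 lookahead=) remaining=[) $]
Step 13: reduce T->F. Stack=[( E - T] ptr=6 lookahead=) remaining=[) $]
Step 14: reduce E->E - T. Stack=[( E] ptr=6 lookahead=) remaining=[) $]
Step 15: shift ). Stack=[( E )] ptr=7 lookahead=$ remaining=[$]
Step 16: reduce F->( E ). Stack=[F] ptr=7 lookahead=$ remaining=[$]

Answer: 7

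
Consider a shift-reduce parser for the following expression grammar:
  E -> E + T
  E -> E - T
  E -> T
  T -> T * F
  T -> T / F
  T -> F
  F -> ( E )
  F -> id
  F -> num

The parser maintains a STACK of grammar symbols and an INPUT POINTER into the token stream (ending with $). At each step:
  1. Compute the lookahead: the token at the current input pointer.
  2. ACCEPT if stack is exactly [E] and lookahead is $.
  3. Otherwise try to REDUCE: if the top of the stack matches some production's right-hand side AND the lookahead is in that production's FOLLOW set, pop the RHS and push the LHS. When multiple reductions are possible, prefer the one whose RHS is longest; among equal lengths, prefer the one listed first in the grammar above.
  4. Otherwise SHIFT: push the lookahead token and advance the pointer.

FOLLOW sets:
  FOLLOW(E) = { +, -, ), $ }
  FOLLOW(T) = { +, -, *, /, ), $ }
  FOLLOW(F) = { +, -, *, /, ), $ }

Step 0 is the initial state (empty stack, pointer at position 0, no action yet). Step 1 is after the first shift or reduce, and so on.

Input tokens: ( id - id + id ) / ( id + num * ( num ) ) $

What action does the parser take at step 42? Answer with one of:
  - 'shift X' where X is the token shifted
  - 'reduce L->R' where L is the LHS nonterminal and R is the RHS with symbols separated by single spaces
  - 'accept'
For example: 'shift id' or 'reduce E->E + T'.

Answer: reduce E->T

Derivation:
Step 1: shift (. Stack=[(] ptr=1 lookahead=id remaining=[id - id + id ) / ( id + num * ( num ) ) $]
Step 2: shift id. Stack=[( id] ptr=2 lookahead=- remaining=[- id + id ) / ( id + num * ( num ) ) $]
Step 3: reduce F->id. Stack=[( F] ptr=2 lookahead=- remaining=[- id + id ) / ( id + num * ( num ) ) $]
Step 4: reduce T->F. Stack=[( T] ptr=2 lookahead=- remaining=[- id + id ) / ( id + num * ( num ) ) $]
Step 5: reduce E->T. Stack=[( E] ptr=2 lookahead=- remaining=[- id + id ) / ( id + num * ( num ) ) $]
Step 6: shift -. Stack=[( E -] ptr=3 lookahead=id remaining=[id + id ) / ( id + num * ( num ) ) $]
Step 7: shift id. Stack=[( E - id] ptr=4 lookahead=+ remaining=[+ id ) / ( id + num * ( num ) ) $]
Step 8: reduce F->id. Stack=[( E - F] ptr=4 lookahead=+ remaining=[+ id ) / ( id + num * ( num ) ) $]
Step 9: reduce T->F. Stack=[( E - T] ptr=4 lookahead=+ remaining=[+ id ) / ( id + num * ( num ) ) $]
Step 10: reduce E->E - T. Stack=[( E] ptr=4 lookahead=+ remaining=[+ id ) / ( id + num * ( num ) ) $]
Step 11: shift +. Stack=[( E +] ptr=5 lookahead=id remaining=[id ) / ( id + num * ( num ) ) $]
Step 12: shift id. Stack=[( E + id] ptr=6 lookahead=) remaining=[) / ( id + num * ( num ) ) $]
Step 13: reduce F->id. Stack=[( E + F] ptr=6 lookahead=) remaining=[) / ( id + num * ( num ) ) $]
Step 14: reduce T->F. Stack=[( E + T] ptr=6 lookahead=) remaining=[) / ( id + num * ( num ) ) $]
Step 15: reduce E->E + T. Stack=[( E] ptr=6 lookahead=) remaining=[) / ( id + num * ( num ) ) $]
Step 16: shift ). Stack=[( E )] ptr=7 lookahead=/ remaining=[/ ( id + num * ( num ) ) $]
Step 17: reduce F->( E ). Stack=[F] ptr=7 lookahead=/ remaining=[/ ( id + num * ( num ) ) $]
Step 18: reduce T->F. Stack=[T] ptr=7 lookahead=/ remaining=[/ ( id + num * ( num ) ) $]
Step 19: shift /. Stack=[T /] ptr=8 lookahead=( remaining=[( id + num * ( num ) ) $]
Step 20: shift (. Stack=[T / (] ptr=9 lookahead=id remaining=[id + num * ( num ) ) $]
Step 21: shift id. Stack=[T / ( id] ptr=10 lookahead=+ remaining=[+ num * ( num ) ) $]
Step 22: reduce F->id. Stack=[T / ( F] ptr=10 lookahead=+ remaining=[+ num * ( num ) ) $]
Step 23: reduce T->F. Stack=[T / ( T] ptr=10 lookahead=+ remaining=[+ num * ( num ) ) $]
Step 24: reduce E->T. Stack=[T / ( E] ptr=10 lookahead=+ remaining=[+ num * ( num ) ) $]
Step 25: shift +. Stack=[T / ( E +] ptr=11 lookahead=num remaining=[num * ( num ) ) $]
Step 26: shift num. Stack=[T / ( E + num] ptr=12 lookahead=* remaining=[* ( num ) ) $]
Step 27: reduce F->num. Stack=[T / ( E + F] ptr=12 lookahead=* remaining=[* ( num ) ) $]
Step 28: reduce T->F. Stack=[T / ( E + T] ptr=12 lookahead=* remaining=[* ( num ) ) $]
Step 29: shift *. Stack=[T / ( E + T *] ptr=13 lookahead=( remaining=[( num ) ) $]
Step 30: shift (. Stack=[T / ( E + T * (] ptr=14 lookahead=num remaining=[num ) ) $]
Step 31: shift num. Stack=[T / ( E + T * ( num] ptr=15 lookahead=) remaining=[) ) $]
Step 32: reduce F->num. Stack=[T / ( E + T * ( F] ptr=15 lookahead=) remaining=[) ) $]
Step 33: reduce T->F. Stack=[T / ( E + T * ( T] ptr=15 lookahead=) remaining=[) ) $]
Step 34: reduce E->T. Stack=[T / ( E + T * ( E] ptr=15 lookahead=) remaining=[) ) $]
Step 35: shift ). Stack=[T / ( E + T * ( E )] ptr=16 lookahead=) remaining=[) $]
Step 36: reduce F->( E ). Stack=[T / ( E + T * F] ptr=16 lookahead=) remaining=[) $]
Step 37: reduce T->T * F. Stack=[T / ( E + T] ptr=16 lookahead=) remaining=[) $]
Step 38: reduce E->E + T. Stack=[T / ( E] ptr=16 lookahead=) remaining=[) $]
Step 39: shift ). Stack=[T / ( E )] ptr=17 lookahead=$ remaining=[$]
Step 40: reduce F->( E ). Stack=[T / F] ptr=17 lookahead=$ remaining=[$]
Step 41: reduce T->T / F. Stack=[T] ptr=17 lookahead=$ remaining=[$]
Step 42: reduce E->T. Stack=[E] ptr=17 lookahead=$ remaining=[$]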